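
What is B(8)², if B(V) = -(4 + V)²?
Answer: 20736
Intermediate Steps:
B(8)² = (-(4 + 8)²)² = (-1*12²)² = (-1*144)² = (-144)² = 20736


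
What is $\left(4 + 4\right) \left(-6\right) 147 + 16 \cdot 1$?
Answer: $-7040$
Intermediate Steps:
$\left(4 + 4\right) \left(-6\right) 147 + 16 \cdot 1 = 8 \left(-6\right) 147 + 16 = \left(-48\right) 147 + 16 = -7056 + 16 = -7040$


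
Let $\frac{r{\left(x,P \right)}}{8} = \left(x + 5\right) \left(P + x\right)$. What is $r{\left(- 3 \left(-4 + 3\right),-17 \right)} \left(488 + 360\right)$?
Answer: $-759808$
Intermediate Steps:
$r{\left(x,P \right)} = 8 \left(5 + x\right) \left(P + x\right)$ ($r{\left(x,P \right)} = 8 \left(x + 5\right) \left(P + x\right) = 8 \left(5 + x\right) \left(P + x\right)$)
$r{\left(- 3 \left(-4 + 3\right),-17 \right)} \left(488 + 360\right) = \left(8 \left(- 3 \left(-4 + 3\right)\right)^{2} + 40 \left(-17\right) + 40 \left(- 3 \left(-4 + 3\right)\right) + 8 \left(-17\right) \left(- 3 \left(-4 + 3\right)\right)\right) \left(488 + 360\right) = \left(8 \left(\left(-3\right) \left(-1\right)\right)^{2} - 680 + 40 \left(\left(-3\right) \left(-1\right)\right) + 8 \left(-17\right) \left(\left(-3\right) \left(-1\right)\right)\right) 848 = \left(8 \cdot 3^{2} - 680 + 40 \cdot 3 + 8 \left(-17\right) 3\right) 848 = \left(8 \cdot 9 - 680 + 120 - 408\right) 848 = \left(72 - 680 + 120 - 408\right) 848 = \left(-896\right) 848 = -759808$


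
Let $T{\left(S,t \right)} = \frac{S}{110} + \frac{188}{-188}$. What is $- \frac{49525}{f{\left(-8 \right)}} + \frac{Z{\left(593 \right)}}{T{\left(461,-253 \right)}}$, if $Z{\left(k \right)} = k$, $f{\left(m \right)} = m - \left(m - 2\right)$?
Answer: $- \frac{17252815}{702} \approx -24577.0$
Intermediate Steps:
$f{\left(m \right)} = 2$ ($f{\left(m \right)} = m - \left(m - 2\right) = m - \left(-2 + m\right) = 2$)
$T{\left(S,t \right)} = -1 + \frac{S}{110}$ ($T{\left(S,t \right)} = S \frac{1}{110} + 188 \left(- \frac{1}{188}\right) = \frac{S}{110} - 1 = -1 + \frac{S}{110}$)
$- \frac{49525}{f{\left(-8 \right)}} + \frac{Z{\left(593 \right)}}{T{\left(461,-253 \right)}} = - \frac{49525}{2} + \frac{593}{-1 + \frac{1}{110} \cdot 461} = \left(-49525\right) \frac{1}{2} + \frac{593}{-1 + \frac{461}{110}} = - \frac{49525}{2} + \frac{593}{\frac{351}{110}} = - \frac{49525}{2} + 593 \cdot \frac{110}{351} = - \frac{49525}{2} + \frac{65230}{351} = - \frac{17252815}{702}$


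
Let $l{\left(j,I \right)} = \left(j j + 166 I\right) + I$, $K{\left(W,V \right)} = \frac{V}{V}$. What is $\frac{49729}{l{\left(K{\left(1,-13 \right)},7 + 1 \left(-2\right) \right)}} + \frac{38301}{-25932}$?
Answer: $\frac{52398033}{903298} \approx 58.007$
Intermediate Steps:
$K{\left(W,V \right)} = 1$
$l{\left(j,I \right)} = j^{2} + 167 I$ ($l{\left(j,I \right)} = \left(j^{2} + 166 I\right) + I = j^{2} + 167 I$)
$\frac{49729}{l{\left(K{\left(1,-13 \right)},7 + 1 \left(-2\right) \right)}} + \frac{38301}{-25932} = \frac{49729}{1^{2} + 167 \left(7 + 1 \left(-2\right)\right)} + \frac{38301}{-25932} = \frac{49729}{1 + 167 \left(7 - 2\right)} + 38301 \left(- \frac{1}{25932}\right) = \frac{49729}{1 + 167 \cdot 5} - \frac{12767}{8644} = \frac{49729}{1 + 835} - \frac{12767}{8644} = \frac{49729}{836} - \frac{12767}{8644} = \frac{52398033}{903298}$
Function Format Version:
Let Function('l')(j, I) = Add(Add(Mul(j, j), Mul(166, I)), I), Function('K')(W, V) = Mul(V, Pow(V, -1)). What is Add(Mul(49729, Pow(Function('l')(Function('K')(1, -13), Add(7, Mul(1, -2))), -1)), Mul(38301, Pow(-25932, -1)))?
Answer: Rational(52398033, 903298) ≈ 58.007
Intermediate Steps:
Function('K')(W, V) = 1
Function('l')(j, I) = Add(Pow(j, 2), Mul(167, I)) (Function('l')(j, I) = Add(Add(Pow(j, 2), Mul(166, I)), I) = Add(Pow(j, 2), Mul(167, I)))
Add(Mul(49729, Pow(Function('l')(Function('K')(1, -13), Add(7, Mul(1, -2))), -1)), Mul(38301, Pow(-25932, -1))) = Add(Mul(49729, Pow(Add(Pow(1, 2), Mul(167, Add(7, Mul(1, -2)))), -1)), Mul(38301, Pow(-25932, -1))) = Add(Mul(49729, Pow(Add(1, Mul(167, Add(7, -2))), -1)), Mul(38301, Rational(-1, 25932))) = Add(Mul(49729, Pow(Add(1, Mul(167, 5)), -1)), Rational(-12767, 8644)) = Add(Mul(49729, Pow(Add(1, 835), -1)), Rational(-12767, 8644)) = Add(Mul(49729, Pow(836, -1)), Rational(-12767, 8644)) = Add(Mul(49729, Rational(1, 836)), Rational(-12767, 8644)) = Add(Rational(49729, 836), Rational(-12767, 8644)) = Rational(52398033, 903298)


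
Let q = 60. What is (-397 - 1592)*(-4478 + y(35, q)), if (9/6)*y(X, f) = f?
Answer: 8827182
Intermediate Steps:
y(X, f) = 2*f/3
(-397 - 1592)*(-4478 + y(35, q)) = (-397 - 1592)*(-4478 + (⅔)*60) = -1989*(-4478 + 40) = -1989*(-4438) = 8827182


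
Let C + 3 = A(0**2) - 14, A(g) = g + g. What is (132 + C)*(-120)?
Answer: -13800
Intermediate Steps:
A(g) = 2*g
C = -17 (C = -3 + (2*0**2 - 14) = -3 + (2*0 - 14) = -3 + (0 - 14) = -3 - 14 = -17)
(132 + C)*(-120) = (132 - 17)*(-120) = 115*(-120) = -13800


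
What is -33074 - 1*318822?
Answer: -351896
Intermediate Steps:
-33074 - 1*318822 = -33074 - 318822 = -351896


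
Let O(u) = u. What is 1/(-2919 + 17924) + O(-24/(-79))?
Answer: 360199/1185395 ≈ 0.30386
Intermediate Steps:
1/(-2919 + 17924) + O(-24/(-79)) = 1/(-2919 + 17924) - 24/(-79) = 1/15005 - 24*(-1/79) = 1/15005 + 24/79 = 360199/1185395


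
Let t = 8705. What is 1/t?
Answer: 1/8705 ≈ 0.00011488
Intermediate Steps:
1/t = 1/8705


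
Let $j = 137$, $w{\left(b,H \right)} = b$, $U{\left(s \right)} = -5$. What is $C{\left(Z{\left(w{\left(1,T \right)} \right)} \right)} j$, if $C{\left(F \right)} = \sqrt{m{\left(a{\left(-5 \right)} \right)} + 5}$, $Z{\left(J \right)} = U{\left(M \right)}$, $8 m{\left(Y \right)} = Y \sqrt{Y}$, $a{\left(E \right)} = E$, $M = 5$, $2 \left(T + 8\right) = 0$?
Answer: $\frac{137 \sqrt{80 - 10 i \sqrt{5}}}{4} \approx 309.26 - 42.408 i$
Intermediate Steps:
$T = -8$ ($T = -8 + \frac{1}{2} \cdot 0 = -8 + 0 = -8$)
$m{\left(Y \right)} = \frac{Y^{\frac{3}{2}}}{8}$ ($m{\left(Y \right)} = \frac{Y \sqrt{Y}}{8} = \frac{Y^{\frac{3}{2}}}{8}$)
$Z{\left(J \right)} = -5$
$C{\left(F \right)} = \sqrt{5 - \frac{5 i \sqrt{5}}{8}}$ ($C{\left(F \right)} = \sqrt{\frac{\left(-5\right)^{\frac{3}{2}}}{8} + 5} = \sqrt{\frac{\left(-5\right) i \sqrt{5}}{8} + 5} = \sqrt{- \frac{5 i \sqrt{5}}{8} + 5} = \sqrt{5 - \frac{5 i \sqrt{5}}{8}}$)
$C{\left(Z{\left(w{\left(1,T \right)} \right)} \right)} j = \frac{\sqrt{80 - 10 i \sqrt{5}}}{4} \cdot 137 = \frac{137 \sqrt{80 - 10 i \sqrt{5}}}{4}$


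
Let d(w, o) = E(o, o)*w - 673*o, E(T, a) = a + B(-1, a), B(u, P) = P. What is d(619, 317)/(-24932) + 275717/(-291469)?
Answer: -59077731489/7266905108 ≈ -8.1297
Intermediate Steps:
E(T, a) = 2*a (E(T, a) = a + a = 2*a)
d(w, o) = -673*o + 2*o*w (d(w, o) = (2*o)*w - 673*o = 2*o*w - 673*o = -673*o + 2*o*w)
d(619, 317)/(-24932) + 275717/(-291469) = (317*(-673 + 2*619))/(-24932) + 275717/(-291469) = (317*(-673 + 1238))*(-1/24932) + 275717*(-1/291469) = (317*565)*(-1/24932) - 275717/291469 = 179105*(-1/24932) - 275717/291469 = -179105/24932 - 275717/291469 = -59077731489/7266905108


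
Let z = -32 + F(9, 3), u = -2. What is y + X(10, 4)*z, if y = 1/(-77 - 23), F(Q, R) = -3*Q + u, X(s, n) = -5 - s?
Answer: 91499/100 ≈ 914.99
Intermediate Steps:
F(Q, R) = -2 - 3*Q (F(Q, R) = -3*Q - 2 = -2 - 3*Q)
z = -61 (z = -32 + (-2 - 3*9) = -32 + (-2 - 27) = -32 - 29 = -61)
y = -1/100 (y = 1/(-100) = -1/100 ≈ -0.010000)
y + X(10, 4)*z = -1/100 + (-5 - 1*10)*(-61) = -1/100 + (-5 - 10)*(-61) = -1/100 - 15*(-61) = -1/100 + 915 = 91499/100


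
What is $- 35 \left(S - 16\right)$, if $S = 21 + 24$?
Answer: $-1015$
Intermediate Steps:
$S = 45$
$- 35 \left(S - 16\right) = - 35 \left(45 - 16\right) = \left(-35\right) 29 = -1015$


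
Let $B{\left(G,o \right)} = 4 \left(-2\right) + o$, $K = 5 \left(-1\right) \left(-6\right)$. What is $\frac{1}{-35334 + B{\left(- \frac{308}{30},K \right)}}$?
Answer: $- \frac{1}{35312} \approx -2.8319 \cdot 10^{-5}$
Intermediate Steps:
$K = 30$ ($K = \left(-5\right) \left(-6\right) = 30$)
$B{\left(G,o \right)} = -8 + o$
$\frac{1}{-35334 + B{\left(- \frac{308}{30},K \right)}} = \frac{1}{-35334 + \left(-8 + 30\right)} = \frac{1}{-35334 + 22} = \frac{1}{-35312} = - \frac{1}{35312}$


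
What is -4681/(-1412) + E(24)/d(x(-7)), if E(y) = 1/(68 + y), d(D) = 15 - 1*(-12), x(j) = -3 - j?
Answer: 1453627/438426 ≈ 3.3156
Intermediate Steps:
d(D) = 27 (d(D) = 15 + 12 = 27)
-4681/(-1412) + E(24)/d(x(-7)) = -4681/(-1412) + 1/((68 + 24)*27) = -4681*(-1/1412) + (1/27)/92 = 4681/1412 + (1/92)*(1/27) = 4681/1412 + 1/2484 = 1453627/438426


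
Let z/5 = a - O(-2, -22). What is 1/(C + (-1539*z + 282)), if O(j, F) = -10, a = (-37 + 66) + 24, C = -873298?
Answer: -1/1357801 ≈ -7.3649e-7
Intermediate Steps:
a = 53 (a = 29 + 24 = 53)
z = 315 (z = 5*(53 - 1*(-10)) = 5*(53 + 10) = 5*63 = 315)
1/(C + (-1539*z + 282)) = 1/(-873298 + (-1539*315 + 282)) = 1/(-873298 + (-484785 + 282)) = 1/(-873298 - 484503) = 1/(-1357801) = -1/1357801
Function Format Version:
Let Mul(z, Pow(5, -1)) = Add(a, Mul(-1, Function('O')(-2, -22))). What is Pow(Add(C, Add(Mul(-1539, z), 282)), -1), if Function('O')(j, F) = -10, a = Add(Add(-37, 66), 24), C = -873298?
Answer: Rational(-1, 1357801) ≈ -7.3649e-7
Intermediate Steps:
a = 53 (a = Add(29, 24) = 53)
z = 315 (z = Mul(5, Add(53, Mul(-1, -10))) = Mul(5, Add(53, 10)) = Mul(5, 63) = 315)
Pow(Add(C, Add(Mul(-1539, z), 282)), -1) = Pow(Add(-873298, Add(Mul(-1539, 315), 282)), -1) = Pow(Add(-873298, Add(-484785, 282)), -1) = Pow(Add(-873298, -484503), -1) = Pow(-1357801, -1) = Rational(-1, 1357801)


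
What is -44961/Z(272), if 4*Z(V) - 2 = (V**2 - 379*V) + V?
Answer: 29974/4805 ≈ 6.2381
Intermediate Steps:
Z(V) = 1/2 - 189*V/2 + V**2/4 (Z(V) = 1/2 + ((V**2 - 379*V) + V)/4 = 1/2 + (V**2 - 378*V)/4 = 1/2 + (-189*V/2 + V**2/4) = 1/2 - 189*V/2 + V**2/4)
-44961/Z(272) = -44961/(1/2 - 189/2*272 + (1/4)*272**2) = -44961/(1/2 - 25704 + (1/4)*73984) = -44961/(1/2 - 25704 + 18496) = -44961/(-14415/2) = -44961*(-2/14415) = 29974/4805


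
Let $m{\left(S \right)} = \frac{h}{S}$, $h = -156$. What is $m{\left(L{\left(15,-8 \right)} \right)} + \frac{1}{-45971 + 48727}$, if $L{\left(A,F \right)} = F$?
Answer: $\frac{53743}{2756} \approx 19.5$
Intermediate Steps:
$m{\left(S \right)} = - \frac{156}{S}$
$m{\left(L{\left(15,-8 \right)} \right)} + \frac{1}{-45971 + 48727} = - \frac{156}{-8} + \frac{1}{-45971 + 48727} = \left(-156\right) \left(- \frac{1}{8}\right) + \frac{1}{2756} = \frac{39}{2} + \frac{1}{2756} = \frac{53743}{2756}$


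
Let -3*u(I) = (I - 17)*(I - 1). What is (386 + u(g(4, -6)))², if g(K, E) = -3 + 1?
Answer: 134689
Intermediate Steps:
g(K, E) = -2
u(I) = -(-1 + I)*(-17 + I)/3 (u(I) = -(I - 17)*(I - 1)/3 = -(-17 + I)*(-1 + I)/3 = -(-1 + I)*(-17 + I)/3)
(386 + u(g(4, -6)))² = (386 + (-17/3 + 6*(-2) - ⅓*(-2)²))² = (386 + (-17/3 - 12 - ⅓*4))² = (386 + (-17/3 - 12 - 4/3))² = (386 - 19)² = 367² = 134689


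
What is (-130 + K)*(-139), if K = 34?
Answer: 13344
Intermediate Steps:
(-130 + K)*(-139) = (-130 + 34)*(-139) = -96*(-139) = 13344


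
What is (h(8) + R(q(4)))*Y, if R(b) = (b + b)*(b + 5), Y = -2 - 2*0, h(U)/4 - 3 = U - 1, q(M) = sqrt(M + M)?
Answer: -112 - 40*sqrt(2) ≈ -168.57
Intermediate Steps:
q(M) = sqrt(2)*sqrt(M) (q(M) = sqrt(2*M) = sqrt(2)*sqrt(M))
h(U) = 8 + 4*U (h(U) = 12 + 4*(U - 1) = 12 + 4*(-1 + U) = 12 + (-4 + 4*U) = 8 + 4*U)
Y = -2 (Y = -2 + 0 = -2)
R(b) = 2*b*(5 + b) (R(b) = (2*b)*(5 + b) = 2*b*(5 + b))
(h(8) + R(q(4)))*Y = ((8 + 4*8) + 2*(sqrt(2)*sqrt(4))*(5 + sqrt(2)*sqrt(4)))*(-2) = ((8 + 32) + 2*(sqrt(2)*2)*(5 + sqrt(2)*2))*(-2) = (40 + 2*(2*sqrt(2))*(5 + 2*sqrt(2)))*(-2) = (40 + 4*sqrt(2)*(5 + 2*sqrt(2)))*(-2) = -80 - 8*sqrt(2)*(5 + 2*sqrt(2))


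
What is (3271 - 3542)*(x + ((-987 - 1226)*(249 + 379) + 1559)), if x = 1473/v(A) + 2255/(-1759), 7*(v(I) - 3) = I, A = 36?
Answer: 12571472242557/33421 ≈ 3.7615e+8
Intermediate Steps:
v(I) = 3 + I/7
x = 6002838/33421 (x = 1473/(3 + (⅐)*36) + 2255/(-1759) = 1473/(3 + 36/7) + 2255*(-1/1759) = 1473/(57/7) - 2255/1759 = 1473*(7/57) - 2255/1759 = 3437/19 - 2255/1759 = 6002838/33421 ≈ 179.61)
(3271 - 3542)*(x + ((-987 - 1226)*(249 + 379) + 1559)) = (3271 - 3542)*(6002838/33421 + ((-987 - 1226)*(249 + 379) + 1559)) = -271*(6002838/33421 + (-2213*628 + 1559)) = -271*(6002838/33421 + (-1389764 + 1559)) = -271*(6002838/33421 - 1388205) = -271*(-46389196467/33421) = 12571472242557/33421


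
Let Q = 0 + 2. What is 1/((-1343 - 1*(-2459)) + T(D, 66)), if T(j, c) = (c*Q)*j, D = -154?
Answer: -1/19212 ≈ -5.2051e-5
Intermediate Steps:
Q = 2
T(j, c) = 2*c*j (T(j, c) = (c*2)*j = (2*c)*j = 2*c*j)
1/((-1343 - 1*(-2459)) + T(D, 66)) = 1/((-1343 - 1*(-2459)) + 2*66*(-154)) = 1/((-1343 + 2459) - 20328) = 1/(1116 - 20328) = 1/(-19212) = -1/19212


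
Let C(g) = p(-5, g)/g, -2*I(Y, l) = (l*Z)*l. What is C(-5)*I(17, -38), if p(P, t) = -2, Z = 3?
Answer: -4332/5 ≈ -866.40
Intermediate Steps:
I(Y, l) = -3*l²/2 (I(Y, l) = -l*3*l/2 = -3*l*l/2 = -3*l²/2)
C(g) = -2/g
C(-5)*I(17, -38) = (-2/(-5))*(-3/2*(-38)²) = (-2*(-⅕))*(-3/2*1444) = (⅖)*(-2166) = -4332/5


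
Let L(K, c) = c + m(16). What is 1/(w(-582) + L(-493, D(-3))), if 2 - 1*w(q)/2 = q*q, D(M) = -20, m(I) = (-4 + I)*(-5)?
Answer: -1/677524 ≈ -1.4760e-6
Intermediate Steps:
m(I) = 20 - 5*I
L(K, c) = -60 + c (L(K, c) = c + (20 - 5*16) = c + (20 - 80) = c - 60 = -60 + c)
w(q) = 4 - 2*q**2 (w(q) = 4 - 2*q*q = 4 - 2*q**2)
1/(w(-582) + L(-493, D(-3))) = 1/((4 - 2*(-582)**2) + (-60 - 20)) = 1/((4 - 2*338724) - 80) = 1/((4 - 677448) - 80) = 1/(-677444 - 80) = 1/(-677524) = -1/677524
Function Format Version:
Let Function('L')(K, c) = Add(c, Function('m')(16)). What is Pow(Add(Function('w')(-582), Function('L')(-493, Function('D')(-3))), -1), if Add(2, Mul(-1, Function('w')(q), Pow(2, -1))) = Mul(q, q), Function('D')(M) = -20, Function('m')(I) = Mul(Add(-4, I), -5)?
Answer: Rational(-1, 677524) ≈ -1.4760e-6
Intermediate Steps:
Function('m')(I) = Add(20, Mul(-5, I))
Function('L')(K, c) = Add(-60, c) (Function('L')(K, c) = Add(c, Add(20, Mul(-5, 16))) = Add(c, Add(20, -80)) = Add(c, -60) = Add(-60, c))
Function('w')(q) = Add(4, Mul(-2, Pow(q, 2))) (Function('w')(q) = Add(4, Mul(-2, Mul(q, q))) = Add(4, Mul(-2, Pow(q, 2))))
Pow(Add(Function('w')(-582), Function('L')(-493, Function('D')(-3))), -1) = Pow(Add(Add(4, Mul(-2, Pow(-582, 2))), Add(-60, -20)), -1) = Pow(Add(Add(4, Mul(-2, 338724)), -80), -1) = Pow(Add(Add(4, -677448), -80), -1) = Pow(Add(-677444, -80), -1) = Pow(-677524, -1) = Rational(-1, 677524)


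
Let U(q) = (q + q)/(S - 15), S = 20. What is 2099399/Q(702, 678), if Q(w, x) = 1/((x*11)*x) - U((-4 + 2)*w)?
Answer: 53078307145380/14198719397 ≈ 3738.2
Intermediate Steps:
U(q) = 2*q/5 (U(q) = (q + q)/(20 - 15) = (2*q)/5 = (2*q)*(1/5) = 2*q/5)
Q(w, x) = 1/(11*x**2) + 4*w/5 (Q(w, x) = 1/((x*11)*x) - 2*(-4 + 2)*w/5 = 1/((11*x)*x) - 2*(-2*w)/5 = 1/(11*x**2) - (-4)*w/5 = 1/(11*x**2) + 4*w/5)
2099399/Q(702, 678) = 2099399/((1/11)/678**2 + (4/5)*702) = 2099399/((1/11)*(1/459684) + 2808/5) = 2099399/(1/5056524 + 2808/5) = 2099399/(14198719397/25282620) = 2099399*(25282620/14198719397) = 53078307145380/14198719397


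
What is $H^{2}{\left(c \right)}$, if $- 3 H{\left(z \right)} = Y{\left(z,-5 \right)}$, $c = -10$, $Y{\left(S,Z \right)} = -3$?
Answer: $1$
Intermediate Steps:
$H{\left(z \right)} = 1$ ($H{\left(z \right)} = \left(- \frac{1}{3}\right) \left(-3\right) = 1$)
$H^{2}{\left(c \right)} = 1^{2} = 1$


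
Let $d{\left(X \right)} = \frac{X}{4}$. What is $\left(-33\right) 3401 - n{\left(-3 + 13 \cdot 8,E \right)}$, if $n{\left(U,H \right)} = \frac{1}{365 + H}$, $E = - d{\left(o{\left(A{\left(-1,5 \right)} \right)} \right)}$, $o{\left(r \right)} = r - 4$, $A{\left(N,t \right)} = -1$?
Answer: $- \frac{164421349}{1465} \approx -1.1223 \cdot 10^{5}$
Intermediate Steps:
$o{\left(r \right)} = -4 + r$ ($o{\left(r \right)} = r - 4 = -4 + r$)
$d{\left(X \right)} = \frac{X}{4}$ ($d{\left(X \right)} = X \frac{1}{4} = \frac{X}{4}$)
$E = \frac{5}{4}$ ($E = - \frac{-4 - 1}{4} = - \frac{-5}{4} = \left(-1\right) \left(- \frac{5}{4}\right) = \frac{5}{4} \approx 1.25$)
$\left(-33\right) 3401 - n{\left(-3 + 13 \cdot 8,E \right)} = \left(-33\right) 3401 - \frac{1}{365 + \frac{5}{4}} = -112233 - \frac{1}{\frac{1465}{4}} = -112233 - \frac{4}{1465} = - \frac{164421349}{1465}$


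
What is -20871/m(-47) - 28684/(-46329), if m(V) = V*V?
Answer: -903569603/102340761 ≈ -8.8290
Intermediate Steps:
m(V) = V²
-20871/m(-47) - 28684/(-46329) = -20871/((-47)²) - 28684/(-46329) = -20871/2209 - 28684*(-1/46329) = -20871*1/2209 + 28684/46329 = -20871/2209 + 28684/46329 = -903569603/102340761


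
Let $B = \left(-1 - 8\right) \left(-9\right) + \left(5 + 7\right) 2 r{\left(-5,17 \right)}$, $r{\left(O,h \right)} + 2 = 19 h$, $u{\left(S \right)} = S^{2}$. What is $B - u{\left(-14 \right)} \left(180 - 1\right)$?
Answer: $-27299$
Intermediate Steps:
$r{\left(O,h \right)} = -2 + 19 h$
$B = 7785$ ($B = \left(-1 - 8\right) \left(-9\right) + \left(5 + 7\right) 2 \left(-2 + 19 \cdot 17\right) = \left(-9\right) \left(-9\right) + 12 \cdot 2 \left(-2 + 323\right) = 81 + 24 \cdot 321 = 81 + 7704 = 7785$)
$B - u{\left(-14 \right)} \left(180 - 1\right) = 7785 - \left(-14\right)^{2} \left(180 - 1\right) = 7785 - 196 \cdot 179 = 7785 - 35084 = -27299$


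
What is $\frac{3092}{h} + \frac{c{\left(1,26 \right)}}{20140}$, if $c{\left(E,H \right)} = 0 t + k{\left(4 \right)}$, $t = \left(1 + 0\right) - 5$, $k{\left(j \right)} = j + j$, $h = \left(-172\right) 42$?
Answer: $- \frac{3888443}{9093210} \approx -0.42762$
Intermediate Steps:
$h = -7224$
$k{\left(j \right)} = 2 j$
$t = -4$ ($t = 1 - 5 = -4$)
$c{\left(E,H \right)} = 8$ ($c{\left(E,H \right)} = 0 \left(-4\right) + 2 \cdot 4 = 0 + 8 = 8$)
$\frac{3092}{h} + \frac{c{\left(1,26 \right)}}{20140} = \frac{3092}{-7224} + \frac{8}{20140} = 3092 \left(- \frac{1}{7224}\right) + 8 \cdot \frac{1}{20140} = - \frac{773}{1806} + \frac{2}{5035} = - \frac{3888443}{9093210}$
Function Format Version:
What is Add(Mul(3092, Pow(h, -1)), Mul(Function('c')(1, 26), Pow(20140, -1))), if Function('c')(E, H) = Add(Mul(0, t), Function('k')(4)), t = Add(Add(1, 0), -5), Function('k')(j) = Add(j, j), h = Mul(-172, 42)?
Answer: Rational(-3888443, 9093210) ≈ -0.42762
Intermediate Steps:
h = -7224
Function('k')(j) = Mul(2, j)
t = -4 (t = Add(1, -5) = -4)
Function('c')(E, H) = 8 (Function('c')(E, H) = Add(Mul(0, -4), Mul(2, 4)) = Add(0, 8) = 8)
Add(Mul(3092, Pow(h, -1)), Mul(Function('c')(1, 26), Pow(20140, -1))) = Add(Mul(3092, Pow(-7224, -1)), Mul(8, Pow(20140, -1))) = Add(Mul(3092, Rational(-1, 7224)), Mul(8, Rational(1, 20140))) = Add(Rational(-773, 1806), Rational(2, 5035)) = Rational(-3888443, 9093210)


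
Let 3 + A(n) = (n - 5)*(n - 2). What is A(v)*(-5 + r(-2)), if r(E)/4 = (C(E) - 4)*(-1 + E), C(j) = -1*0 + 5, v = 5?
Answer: 51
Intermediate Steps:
C(j) = 5 (C(j) = 0 + 5 = 5)
r(E) = -4 + 4*E (r(E) = 4*((5 - 4)*(-1 + E)) = 4*(1*(-1 + E)) = 4*(-1 + E) = -4 + 4*E)
A(n) = -3 + (-5 + n)*(-2 + n) (A(n) = -3 + (n - 5)*(n - 2) = -3 + (-5 + n)*(-2 + n))
A(v)*(-5 + r(-2)) = (7 + 5² - 7*5)*(-5 + (-4 + 4*(-2))) = (7 + 25 - 35)*(-5 + (-4 - 8)) = -3*(-5 - 12) = -3*(-17) = 51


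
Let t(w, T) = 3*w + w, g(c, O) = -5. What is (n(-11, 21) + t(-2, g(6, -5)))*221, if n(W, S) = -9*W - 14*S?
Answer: -44863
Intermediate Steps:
n(W, S) = -14*S - 9*W
t(w, T) = 4*w
(n(-11, 21) + t(-2, g(6, -5)))*221 = ((-14*21 - 9*(-11)) + 4*(-2))*221 = ((-294 + 99) - 8)*221 = (-195 - 8)*221 = -203*221 = -44863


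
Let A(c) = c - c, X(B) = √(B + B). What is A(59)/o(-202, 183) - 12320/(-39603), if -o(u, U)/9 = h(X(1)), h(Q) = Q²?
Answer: 12320/39603 ≈ 0.31109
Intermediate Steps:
X(B) = √2*√B (X(B) = √(2*B) = √2*√B)
o(u, U) = -18 (o(u, U) = -9*(√2*√1)² = -9*(√2*1)² = -9*(√2)² = -9*2 = -18)
A(c) = 0
A(59)/o(-202, 183) - 12320/(-39603) = 0/(-18) - 12320/(-39603) = 0*(-1/18) - 12320*(-1/39603) = 0 + 12320/39603 = 12320/39603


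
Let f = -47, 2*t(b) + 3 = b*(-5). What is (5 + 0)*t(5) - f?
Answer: -23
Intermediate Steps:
t(b) = -3/2 - 5*b/2 (t(b) = -3/2 + (b*(-5))/2 = -3/2 + (-5*b)/2 = -3/2 - 5*b/2)
(5 + 0)*t(5) - f = (5 + 0)*(-3/2 - 5/2*5) - 1*(-47) = 5*(-3/2 - 25/2) + 47 = 5*(-14) + 47 = -70 + 47 = -23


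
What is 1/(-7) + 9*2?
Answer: 125/7 ≈ 17.857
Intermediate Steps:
1/(-7) + 9*2 = -⅐ + 18 = 125/7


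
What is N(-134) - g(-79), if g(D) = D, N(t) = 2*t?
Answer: -189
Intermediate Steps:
N(-134) - g(-79) = 2*(-134) - 1*(-79) = -268 + 79 = -189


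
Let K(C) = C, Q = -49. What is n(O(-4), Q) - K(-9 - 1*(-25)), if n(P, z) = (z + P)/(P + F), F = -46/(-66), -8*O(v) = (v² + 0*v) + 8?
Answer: 125/19 ≈ 6.5789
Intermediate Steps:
O(v) = -1 - v²/8 (O(v) = -((v² + 0*v) + 8)/8 = -((v² + 0) + 8)/8 = -(v² + 8)/8 = -(8 + v²)/8 = -1 - v²/8)
F = 23/33 (F = -46*(-1/66) = 23/33 ≈ 0.69697)
n(P, z) = (P + z)/(23/33 + P) (n(P, z) = (z + P)/(P + 23/33) = (P + z)/(23/33 + P))
n(O(-4), Q) - K(-9 - 1*(-25)) = 33*((-1 - ⅛*(-4)²) - 49)/(23 + 33*(-1 - ⅛*(-4)²)) - (-9 - 1*(-25)) = 33*((-1 - ⅛*16) - 49)/(23 + 33*(-1 - ⅛*16)) - (-9 + 25) = 33*((-1 - 2) - 49)/(23 + 33*(-1 - 2)) - 1*16 = 33*(-3 - 49)/(23 + 33*(-3)) - 16 = 33*(-52)/(23 - 99) - 16 = 33*(-52)/(-76) - 16 = 33*(-1/76)*(-52) - 16 = 429/19 - 16 = 125/19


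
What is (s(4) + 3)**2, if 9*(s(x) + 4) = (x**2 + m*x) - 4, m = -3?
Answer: 1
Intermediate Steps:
s(x) = -40/9 - x/3 + x**2/9 (s(x) = -4 + ((x**2 - 3*x) - 4)/9 = -4 + (-4 + x**2 - 3*x)/9 = -4 + (-4/9 - x/3 + x**2/9) = -40/9 - x/3 + x**2/9)
(s(4) + 3)**2 = ((-40/9 - 1/3*4 + (1/9)*4**2) + 3)**2 = ((-40/9 - 4/3 + (1/9)*16) + 3)**2 = ((-40/9 - 4/3 + 16/9) + 3)**2 = (-4 + 3)**2 = (-1)**2 = 1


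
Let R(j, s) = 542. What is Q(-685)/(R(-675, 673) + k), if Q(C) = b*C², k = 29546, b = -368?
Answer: -21584350/3761 ≈ -5739.0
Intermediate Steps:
Q(C) = -368*C²
Q(-685)/(R(-675, 673) + k) = (-368*(-685)²)/(542 + 29546) = -368*469225/30088 = -172674800*1/30088 = -21584350/3761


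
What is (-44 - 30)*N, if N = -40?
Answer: 2960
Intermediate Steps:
(-44 - 30)*N = (-44 - 30)*(-40) = -74*(-40) = 2960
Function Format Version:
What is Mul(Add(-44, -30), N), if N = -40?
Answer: 2960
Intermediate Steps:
Mul(Add(-44, -30), N) = Mul(Add(-44, -30), -40) = Mul(-74, -40) = 2960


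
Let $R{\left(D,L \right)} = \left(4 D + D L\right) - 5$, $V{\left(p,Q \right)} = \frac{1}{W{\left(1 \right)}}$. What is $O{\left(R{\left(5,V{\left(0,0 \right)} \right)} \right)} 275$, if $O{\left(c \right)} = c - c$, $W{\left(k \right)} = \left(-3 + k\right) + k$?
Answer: $0$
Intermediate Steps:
$W{\left(k \right)} = -3 + 2 k$
$V{\left(p,Q \right)} = -1$ ($V{\left(p,Q \right)} = \frac{1}{-3 + 2 \cdot 1} = \frac{1}{-3 + 2} = \frac{1}{-1} = -1$)
$R{\left(D,L \right)} = -5 + 4 D + D L$
$O{\left(c \right)} = 0$
$O{\left(R{\left(5,V{\left(0,0 \right)} \right)} \right)} 275 = 0 \cdot 275 = 0$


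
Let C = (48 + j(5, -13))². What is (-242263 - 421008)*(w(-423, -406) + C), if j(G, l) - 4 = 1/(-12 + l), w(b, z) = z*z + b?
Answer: -69275688475546/625 ≈ -1.1084e+11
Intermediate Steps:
w(b, z) = b + z² (w(b, z) = z² + b = b + z²)
j(G, l) = 4 + 1/(-12 + l)
C = 1687401/625 (C = (48 + (-47 + 4*(-13))/(-12 - 13))² = (48 + (-47 - 52)/(-25))² = (48 - 1/25*(-99))² = (48 + 99/25)² = (1299/25)² = 1687401/625 ≈ 2699.8)
(-242263 - 421008)*(w(-423, -406) + C) = (-242263 - 421008)*((-423 + (-406)²) + 1687401/625) = -663271*((-423 + 164836) + 1687401/625) = -663271*(164413 + 1687401/625) = -663271*104445526/625 = -69275688475546/625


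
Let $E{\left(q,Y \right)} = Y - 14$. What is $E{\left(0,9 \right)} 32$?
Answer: $-160$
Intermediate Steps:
$E{\left(q,Y \right)} = -14 + Y$
$E{\left(0,9 \right)} 32 = \left(-14 + 9\right) 32 = \left(-5\right) 32 = -160$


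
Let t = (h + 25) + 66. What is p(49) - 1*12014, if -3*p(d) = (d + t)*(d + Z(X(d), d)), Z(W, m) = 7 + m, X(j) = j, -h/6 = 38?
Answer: -8934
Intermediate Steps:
h = -228 (h = -6*38 = -228)
t = -137 (t = (-228 + 25) + 66 = -203 + 66 = -137)
p(d) = -(-137 + d)*(7 + 2*d)/3 (p(d) = -(d - 137)*(d + (7 + d))/3 = -(-137 + d)*(7 + 2*d)/3)
p(49) - 1*12014 = (959/3 + 89*49 - ⅔*49²) - 1*12014 = (959/3 + 4361 - ⅔*2401) - 12014 = (959/3 + 4361 - 4802/3) - 12014 = 3080 - 12014 = -8934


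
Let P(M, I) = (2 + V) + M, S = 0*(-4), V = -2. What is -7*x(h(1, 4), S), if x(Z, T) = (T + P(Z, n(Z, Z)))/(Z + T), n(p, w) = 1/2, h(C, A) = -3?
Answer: -7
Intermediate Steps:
n(p, w) = 1/2
S = 0
P(M, I) = M (P(M, I) = (2 - 2) + M = 0 + M = M)
x(Z, T) = 1 (x(Z, T) = (T + Z)/(Z + T) = (T + Z)/(T + Z) = 1)
-7*x(h(1, 4), S) = -7*1 = -7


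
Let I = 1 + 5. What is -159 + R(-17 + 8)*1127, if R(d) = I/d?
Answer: -2731/3 ≈ -910.33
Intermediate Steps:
I = 6
R(d) = 6/d
-159 + R(-17 + 8)*1127 = -159 + (6/(-17 + 8))*1127 = -159 + (6/(-9))*1127 = -159 + (6*(-⅑))*1127 = -159 - ⅔*1127 = -159 - 2254/3 = -2731/3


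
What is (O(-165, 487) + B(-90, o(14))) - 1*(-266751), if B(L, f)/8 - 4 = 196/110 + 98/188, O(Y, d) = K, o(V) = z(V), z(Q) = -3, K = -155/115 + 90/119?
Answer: 1887654581256/7075145 ≈ 2.6680e+5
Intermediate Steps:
K = -1619/2737 (K = -155*1/115 + 90*(1/119) = -31/23 + 90/119 = -1619/2737 ≈ -0.59152)
o(V) = -3
O(Y, d) = -1619/2737
B(L, f) = 130348/2585 (B(L, f) = 32 + 8*(196/110 + 98/188) = 32 + 8*(196*(1/110) + 98*(1/188)) = 32 + 8*(98/55 + 49/94) = 32 + 8*(11907/5170) = 32 + 47628/2585 = 130348/2585)
(O(-165, 487) + B(-90, o(14))) - 1*(-266751) = (-1619/2737 + 130348/2585) - 1*(-266751) = 352577361/7075145 + 266751 = 1887654581256/7075145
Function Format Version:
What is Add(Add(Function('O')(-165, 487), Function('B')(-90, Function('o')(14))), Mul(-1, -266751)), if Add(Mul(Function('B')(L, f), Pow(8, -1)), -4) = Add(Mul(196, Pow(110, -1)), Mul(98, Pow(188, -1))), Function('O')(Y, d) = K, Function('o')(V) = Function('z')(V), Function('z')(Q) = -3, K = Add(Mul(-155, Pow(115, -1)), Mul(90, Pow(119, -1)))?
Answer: Rational(1887654581256, 7075145) ≈ 2.6680e+5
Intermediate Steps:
K = Rational(-1619, 2737) (K = Add(Mul(-155, Rational(1, 115)), Mul(90, Rational(1, 119))) = Add(Rational(-31, 23), Rational(90, 119)) = Rational(-1619, 2737) ≈ -0.59152)
Function('o')(V) = -3
Function('O')(Y, d) = Rational(-1619, 2737)
Function('B')(L, f) = Rational(130348, 2585) (Function('B')(L, f) = Add(32, Mul(8, Add(Mul(196, Pow(110, -1)), Mul(98, Pow(188, -1))))) = Add(32, Mul(8, Add(Mul(196, Rational(1, 110)), Mul(98, Rational(1, 188))))) = Add(32, Mul(8, Add(Rational(98, 55), Rational(49, 94)))) = Add(32, Mul(8, Rational(11907, 5170))) = Add(32, Rational(47628, 2585)) = Rational(130348, 2585))
Add(Add(Function('O')(-165, 487), Function('B')(-90, Function('o')(14))), Mul(-1, -266751)) = Add(Add(Rational(-1619, 2737), Rational(130348, 2585)), Mul(-1, -266751)) = Add(Rational(352577361, 7075145), 266751) = Rational(1887654581256, 7075145)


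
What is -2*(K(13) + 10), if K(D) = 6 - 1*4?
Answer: -24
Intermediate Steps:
K(D) = 2 (K(D) = 6 - 4 = 2)
-2*(K(13) + 10) = -2*(2 + 10) = -2*12 = -24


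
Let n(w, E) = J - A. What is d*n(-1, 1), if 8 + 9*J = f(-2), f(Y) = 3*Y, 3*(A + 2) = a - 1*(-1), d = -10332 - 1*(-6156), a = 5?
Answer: 6496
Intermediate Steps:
d = -4176 (d = -10332 + 6156 = -4176)
A = 0 (A = -2 + (5 - 1*(-1))/3 = -2 + (5 + 1)/3 = -2 + (1/3)*6 = -2 + 2 = 0)
J = -14/9 (J = -8/9 + (3*(-2))/9 = -8/9 + (1/9)*(-6) = -8/9 - 2/3 = -14/9 ≈ -1.5556)
n(w, E) = -14/9 (n(w, E) = -14/9 - 1*0 = -14/9 + 0 = -14/9)
d*n(-1, 1) = -4176*(-14/9) = 6496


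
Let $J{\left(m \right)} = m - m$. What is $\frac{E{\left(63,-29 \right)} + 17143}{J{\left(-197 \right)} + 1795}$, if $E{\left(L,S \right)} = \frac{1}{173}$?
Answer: $\frac{593148}{62107} \approx 9.5504$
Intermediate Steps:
$J{\left(m \right)} = 0$
$E{\left(L,S \right)} = \frac{1}{173}$
$\frac{E{\left(63,-29 \right)} + 17143}{J{\left(-197 \right)} + 1795} = \frac{\frac{1}{173} + 17143}{0 + 1795} = \frac{2965740}{173 \cdot 1795} = \frac{2965740}{173} \cdot \frac{1}{1795} = \frac{593148}{62107}$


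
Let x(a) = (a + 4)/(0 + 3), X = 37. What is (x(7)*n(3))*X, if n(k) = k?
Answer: 407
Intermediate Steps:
x(a) = 4/3 + a/3 (x(a) = (4 + a)/3 = (4 + a)*(⅓) = 4/3 + a/3)
(x(7)*n(3))*X = ((4/3 + (⅓)*7)*3)*37 = ((4/3 + 7/3)*3)*37 = ((11/3)*3)*37 = 11*37 = 407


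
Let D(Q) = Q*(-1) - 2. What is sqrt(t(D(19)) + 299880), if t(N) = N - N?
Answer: 42*sqrt(170) ≈ 547.61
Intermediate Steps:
D(Q) = -2 - Q (D(Q) = -Q - 2 = -2 - Q)
t(N) = 0
sqrt(t(D(19)) + 299880) = sqrt(0 + 299880) = sqrt(299880) = 42*sqrt(170)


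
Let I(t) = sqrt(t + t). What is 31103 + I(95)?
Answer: 31103 + sqrt(190) ≈ 31117.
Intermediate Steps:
I(t) = sqrt(2)*sqrt(t) (I(t) = sqrt(2*t) = sqrt(2)*sqrt(t))
31103 + I(95) = 31103 + sqrt(2)*sqrt(95) = 31103 + sqrt(190)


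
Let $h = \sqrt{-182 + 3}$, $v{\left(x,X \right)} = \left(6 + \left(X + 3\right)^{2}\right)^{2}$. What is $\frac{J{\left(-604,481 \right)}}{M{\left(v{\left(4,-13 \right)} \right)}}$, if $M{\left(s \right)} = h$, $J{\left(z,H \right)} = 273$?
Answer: $- \frac{273 i \sqrt{179}}{179} \approx - 20.405 i$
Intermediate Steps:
$v{\left(x,X \right)} = \left(6 + \left(3 + X\right)^{2}\right)^{2}$
$h = i \sqrt{179}$ ($h = \sqrt{-179} = i \sqrt{179} \approx 13.379 i$)
$M{\left(s \right)} = i \sqrt{179}$
$\frac{J{\left(-604,481 \right)}}{M{\left(v{\left(4,-13 \right)} \right)}} = \frac{273}{i \sqrt{179}} = 273 \left(- \frac{i \sqrt{179}}{179}\right) = - \frac{273 i \sqrt{179}}{179}$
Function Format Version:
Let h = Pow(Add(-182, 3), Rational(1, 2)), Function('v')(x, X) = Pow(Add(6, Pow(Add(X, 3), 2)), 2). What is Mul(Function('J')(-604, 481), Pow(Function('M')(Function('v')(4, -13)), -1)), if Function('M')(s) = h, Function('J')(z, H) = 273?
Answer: Mul(Rational(-273, 179), I, Pow(179, Rational(1, 2))) ≈ Mul(-20.405, I)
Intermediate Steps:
Function('v')(x, X) = Pow(Add(6, Pow(Add(3, X), 2)), 2)
h = Mul(I, Pow(179, Rational(1, 2))) (h = Pow(-179, Rational(1, 2)) = Mul(I, Pow(179, Rational(1, 2))) ≈ Mul(13.379, I))
Function('M')(s) = Mul(I, Pow(179, Rational(1, 2)))
Mul(Function('J')(-604, 481), Pow(Function('M')(Function('v')(4, -13)), -1)) = Mul(273, Pow(Mul(I, Pow(179, Rational(1, 2))), -1)) = Mul(273, Mul(Rational(-1, 179), I, Pow(179, Rational(1, 2)))) = Mul(Rational(-273, 179), I, Pow(179, Rational(1, 2)))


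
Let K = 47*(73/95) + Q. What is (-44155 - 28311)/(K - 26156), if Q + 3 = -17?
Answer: 6884270/2483289 ≈ 2.7722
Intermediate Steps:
Q = -20 (Q = -3 - 17 = -20)
K = 1531/95 (K = 47*(73/95) - 20 = 3431/95 - 20 = 1531/95 ≈ 16.116)
(-44155 - 28311)/(K - 26156) = (-44155 - 28311)/(1531/95 - 26156) = -72466/(-2483289/95) = -72466*(-95/2483289) = 6884270/2483289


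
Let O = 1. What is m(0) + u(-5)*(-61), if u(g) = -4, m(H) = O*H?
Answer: 244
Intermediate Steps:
m(H) = H (m(H) = 1*H = H)
m(0) + u(-5)*(-61) = 0 - 4*(-61) = 0 + 244 = 244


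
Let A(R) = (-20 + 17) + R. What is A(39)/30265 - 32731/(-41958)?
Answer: 992114203/1269858870 ≈ 0.78128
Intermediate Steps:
A(R) = -3 + R
A(39)/30265 - 32731/(-41958) = (-3 + 39)/30265 - 32731/(-41958) = 36*(1/30265) - 32731*(-1/41958) = 36/30265 + 32731/41958 = 992114203/1269858870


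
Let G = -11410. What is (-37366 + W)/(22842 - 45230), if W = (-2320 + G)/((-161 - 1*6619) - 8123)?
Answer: 139212942/83412091 ≈ 1.6690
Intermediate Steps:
W = 13730/14903 (W = (-2320 - 11410)/((-161 - 1*6619) - 8123) = -13730/((-161 - 6619) - 8123) = -13730/(-6780 - 8123) = -13730/(-14903) = -13730*(-1/14903) = 13730/14903 ≈ 0.92129)
(-37366 + W)/(22842 - 45230) = (-37366 + 13730/14903)/(22842 - 45230) = -556851768/14903/(-22388) = -556851768/14903*(-1/22388) = 139212942/83412091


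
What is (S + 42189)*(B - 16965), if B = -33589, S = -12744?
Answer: -1488562530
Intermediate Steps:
(S + 42189)*(B - 16965) = (-12744 + 42189)*(-33589 - 16965) = 29445*(-50554) = -1488562530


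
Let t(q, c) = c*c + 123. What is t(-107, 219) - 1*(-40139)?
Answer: 88223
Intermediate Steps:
t(q, c) = 123 + c**2 (t(q, c) = c**2 + 123 = 123 + c**2)
t(-107, 219) - 1*(-40139) = (123 + 219**2) - 1*(-40139) = (123 + 47961) + 40139 = 48084 + 40139 = 88223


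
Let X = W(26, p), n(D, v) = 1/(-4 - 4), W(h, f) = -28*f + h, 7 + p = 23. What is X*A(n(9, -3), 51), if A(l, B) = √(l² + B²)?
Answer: -2743*√985/4 ≈ -21522.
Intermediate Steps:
p = 16 (p = -7 + 23 = 16)
W(h, f) = h - 28*f
n(D, v) = -⅛ (n(D, v) = 1/(-8) = -⅛)
A(l, B) = √(B² + l²)
X = -422 (X = 26 - 28*16 = 26 - 448 = -422)
X*A(n(9, -3), 51) = -422*√(51² + (-⅛)²) = -422*√(2601 + 1/64) = -2743*√985/4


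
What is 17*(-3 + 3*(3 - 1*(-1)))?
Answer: 153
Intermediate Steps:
17*(-3 + 3*(3 - 1*(-1))) = 17*(-3 + 3*(3 + 1)) = 17*(-3 + 3*4) = 17*(-3 + 12) = 17*9 = 153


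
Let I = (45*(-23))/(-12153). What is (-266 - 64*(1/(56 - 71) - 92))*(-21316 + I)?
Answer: -7287486967774/60765 ≈ -1.1993e+8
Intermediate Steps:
I = 345/4051 (I = -1035*(-1/12153) = 345/4051 ≈ 0.085164)
(-266 - 64*(1/(56 - 71) - 92))*(-21316 + I) = (-266 - 64*(1/(56 - 71) - 92))*(-21316 + 345/4051) = (-266 - 64*(1/(-15) - 92))*(-86350771/4051) = (-266 - 64*(-1/15 - 92))*(-86350771/4051) = (-266 - 64*(-1381/15))*(-86350771/4051) = (-266 + 88384/15)*(-86350771/4051) = (84394/15)*(-86350771/4051) = -7287486967774/60765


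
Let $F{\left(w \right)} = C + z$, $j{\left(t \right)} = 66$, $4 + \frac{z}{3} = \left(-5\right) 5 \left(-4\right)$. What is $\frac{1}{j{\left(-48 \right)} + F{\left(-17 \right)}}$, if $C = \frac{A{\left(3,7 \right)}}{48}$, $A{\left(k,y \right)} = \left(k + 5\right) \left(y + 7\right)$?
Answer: $\frac{3}{1069} \approx 0.0028064$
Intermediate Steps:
$A{\left(k,y \right)} = \left(5 + k\right) \left(7 + y\right)$
$z = 288$ ($z = -12 + 3 \left(-5\right) 5 \left(-4\right) = -12 + 3 \left(\left(-25\right) \left(-4\right)\right) = -12 + 3 \cdot 100 = -12 + 300 = 288$)
$C = \frac{7}{3}$ ($C = \frac{35 + 5 \cdot 7 + 7 \cdot 3 + 3 \cdot 7}{48} = \left(35 + 35 + 21 + 21\right) \frac{1}{48} = 112 \cdot \frac{1}{48} = \frac{7}{3} \approx 2.3333$)
$F{\left(w \right)} = \frac{871}{3}$ ($F{\left(w \right)} = \frac{7}{3} + 288 = \frac{871}{3}$)
$\frac{1}{j{\left(-48 \right)} + F{\left(-17 \right)}} = \frac{1}{66 + \frac{871}{3}} = \frac{1}{\frac{1069}{3}} = \frac{3}{1069}$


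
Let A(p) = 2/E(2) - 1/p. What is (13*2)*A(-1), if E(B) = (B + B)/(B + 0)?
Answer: 52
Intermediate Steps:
E(B) = 2 (E(B) = (2*B)/B = 2)
A(p) = 1 - 1/p (A(p) = 2/2 - 1/p = 2*(½) - 1/p = 1 - 1/p)
(13*2)*A(-1) = (13*2)*((-1 - 1)/(-1)) = 26*(-1*(-2)) = 26*2 = 52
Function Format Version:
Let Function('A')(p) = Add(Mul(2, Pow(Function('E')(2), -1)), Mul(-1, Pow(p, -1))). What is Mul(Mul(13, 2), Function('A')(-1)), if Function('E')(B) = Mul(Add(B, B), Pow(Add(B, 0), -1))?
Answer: 52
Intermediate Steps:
Function('E')(B) = 2 (Function('E')(B) = Mul(Mul(2, B), Pow(B, -1)) = 2)
Function('A')(p) = Add(1, Mul(-1, Pow(p, -1))) (Function('A')(p) = Add(Mul(2, Pow(2, -1)), Mul(-1, Pow(p, -1))) = Add(Mul(2, Rational(1, 2)), Mul(-1, Pow(p, -1))) = Add(1, Mul(-1, Pow(p, -1))))
Mul(Mul(13, 2), Function('A')(-1)) = Mul(Mul(13, 2), Mul(Pow(-1, -1), Add(-1, -1))) = Mul(26, Mul(-1, -2)) = Mul(26, 2) = 52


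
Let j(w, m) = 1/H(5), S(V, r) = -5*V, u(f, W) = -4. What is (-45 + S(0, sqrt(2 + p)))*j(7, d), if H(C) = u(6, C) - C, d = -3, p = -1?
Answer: 5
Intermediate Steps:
H(C) = -4 - C
j(w, m) = -1/9 (j(w, m) = 1/(-4 - 1*5) = 1/(-4 - 5) = 1/(-9) = -1/9)
(-45 + S(0, sqrt(2 + p)))*j(7, d) = (-45 - 5*0)*(-1/9) = (-45 + 0)*(-1/9) = -45*(-1/9) = 5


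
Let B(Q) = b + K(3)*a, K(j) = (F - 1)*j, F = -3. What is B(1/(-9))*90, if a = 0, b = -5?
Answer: -450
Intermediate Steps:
K(j) = -4*j (K(j) = (-3 - 1)*j = -4*j)
B(Q) = -5 (B(Q) = -5 - 4*3*0 = -5 - 12*0 = -5 + 0 = -5)
B(1/(-9))*90 = -5*90 = -450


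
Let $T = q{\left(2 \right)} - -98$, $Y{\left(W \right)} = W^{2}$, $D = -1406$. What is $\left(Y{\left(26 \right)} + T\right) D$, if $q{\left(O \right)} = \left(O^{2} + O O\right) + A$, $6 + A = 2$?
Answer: $-1093868$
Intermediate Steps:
$A = -4$ ($A = -6 + 2 = -4$)
$q{\left(O \right)} = -4 + 2 O^{2}$ ($q{\left(O \right)} = \left(O^{2} + O O\right) - 4 = \left(O^{2} + O^{2}\right) - 4 = 2 O^{2} - 4 = -4 + 2 O^{2}$)
$T = 102$ ($T = \left(-4 + 2 \cdot 2^{2}\right) - -98 = \left(-4 + 2 \cdot 4\right) + 98 = \left(-4 + 8\right) + 98 = 4 + 98 = 102$)
$\left(Y{\left(26 \right)} + T\right) D = \left(26^{2} + 102\right) \left(-1406\right) = \left(676 + 102\right) \left(-1406\right) = 778 \left(-1406\right) = -1093868$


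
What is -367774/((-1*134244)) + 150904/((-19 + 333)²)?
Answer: 642261385/150408198 ≈ 4.2701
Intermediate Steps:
-367774/((-1*134244)) + 150904/((-19 + 333)²) = -367774/(-134244) + 150904/(314²) = -367774*(-1/134244) + 150904/98596 = 16717/6102 + 150904*(1/98596) = 16717/6102 + 37726/24649 = 642261385/150408198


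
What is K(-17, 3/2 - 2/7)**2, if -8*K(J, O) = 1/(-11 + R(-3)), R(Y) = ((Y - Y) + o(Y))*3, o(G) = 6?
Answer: 1/3136 ≈ 0.00031888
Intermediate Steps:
R(Y) = 18 (R(Y) = ((Y - Y) + 6)*3 = (0 + 6)*3 = 6*3 = 18)
K(J, O) = -1/56 (K(J, O) = -1/(8*(-11 + 18)) = -1/8/7 = -1/8*1/7 = -1/56)
K(-17, 3/2 - 2/7)**2 = (-1/56)**2 = 1/3136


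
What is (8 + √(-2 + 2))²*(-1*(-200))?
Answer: 12800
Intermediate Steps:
(8 + √(-2 + 2))²*(-1*(-200)) = (8 + √0)²*200 = (8 + 0)²*200 = 8²*200 = 64*200 = 12800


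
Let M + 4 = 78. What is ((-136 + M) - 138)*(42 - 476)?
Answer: 86800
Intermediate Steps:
M = 74 (M = -4 + 78 = 74)
((-136 + M) - 138)*(42 - 476) = ((-136 + 74) - 138)*(42 - 476) = (-62 - 138)*(-434) = -200*(-434) = 86800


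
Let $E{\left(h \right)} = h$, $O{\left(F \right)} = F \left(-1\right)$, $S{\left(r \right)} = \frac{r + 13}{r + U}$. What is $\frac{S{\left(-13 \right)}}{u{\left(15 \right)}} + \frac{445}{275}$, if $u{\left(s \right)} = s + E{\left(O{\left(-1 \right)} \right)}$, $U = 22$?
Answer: $\frac{89}{55} \approx 1.6182$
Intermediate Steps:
$S{\left(r \right)} = \frac{13 + r}{22 + r}$ ($S{\left(r \right)} = \frac{r + 13}{r + 22} = \frac{13 + r}{22 + r}$)
$O{\left(F \right)} = - F$
$u{\left(s \right)} = 1 + s$ ($u{\left(s \right)} = s - -1 = s + 1 = 1 + s$)
$\frac{S{\left(-13 \right)}}{u{\left(15 \right)}} + \frac{445}{275} = \frac{\frac{1}{22 - 13} \left(13 - 13\right)}{1 + 15} + \frac{445}{275} = \frac{\frac{1}{9} \cdot 0}{16} + 445 \cdot \frac{1}{275} = \frac{1}{9} \cdot 0 \cdot \frac{1}{16} + \frac{89}{55} = 0 \cdot \frac{1}{16} + \frac{89}{55} = 0 + \frac{89}{55} = \frac{89}{55}$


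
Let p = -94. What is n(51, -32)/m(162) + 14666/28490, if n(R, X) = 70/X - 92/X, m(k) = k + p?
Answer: 8134999/15498560 ≈ 0.52489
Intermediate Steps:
m(k) = -94 + k (m(k) = k - 94 = -94 + k)
n(R, X) = -22/X
n(51, -32)/m(162) + 14666/28490 = (-22/(-32))/(-94 + 162) + 14666/28490 = -22*(-1/32)/68 + 14666*(1/28490) = (11/16)*(1/68) + 7333/14245 = 11/1088 + 7333/14245 = 8134999/15498560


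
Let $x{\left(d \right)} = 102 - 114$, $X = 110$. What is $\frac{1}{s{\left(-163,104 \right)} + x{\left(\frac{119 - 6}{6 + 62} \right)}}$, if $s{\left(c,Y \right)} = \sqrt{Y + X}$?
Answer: $\frac{6}{35} + \frac{\sqrt{214}}{70} \approx 0.38041$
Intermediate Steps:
$s{\left(c,Y \right)} = \sqrt{110 + Y}$ ($s{\left(c,Y \right)} = \sqrt{Y + 110} = \sqrt{110 + Y}$)
$x{\left(d \right)} = -12$
$\frac{1}{s{\left(-163,104 \right)} + x{\left(\frac{119 - 6}{6 + 62} \right)}} = \frac{1}{\sqrt{110 + 104} - 12} = \frac{1}{\sqrt{214} - 12} = \frac{1}{-12 + \sqrt{214}}$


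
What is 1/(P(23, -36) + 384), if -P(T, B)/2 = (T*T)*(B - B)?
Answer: 1/384 ≈ 0.0026042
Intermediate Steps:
P(T, B) = 0 (P(T, B) = -2*T*T*(B - B) = -2*T**2*0 = -2*0 = 0)
1/(P(23, -36) + 384) = 1/(0 + 384) = 1/384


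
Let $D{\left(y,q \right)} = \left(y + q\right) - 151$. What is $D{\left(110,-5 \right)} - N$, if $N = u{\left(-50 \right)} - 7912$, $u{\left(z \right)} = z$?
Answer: $7916$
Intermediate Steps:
$N = -7962$ ($N = -50 - 7912 = -7962$)
$D{\left(y,q \right)} = -151 + q + y$ ($D{\left(y,q \right)} = \left(q + y\right) - 151 = -151 + q + y$)
$D{\left(110,-5 \right)} - N = \left(-151 - 5 + 110\right) - -7962 = -46 + 7962 = 7916$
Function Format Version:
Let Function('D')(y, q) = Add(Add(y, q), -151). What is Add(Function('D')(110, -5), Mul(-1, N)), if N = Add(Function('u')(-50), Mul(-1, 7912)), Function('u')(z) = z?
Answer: 7916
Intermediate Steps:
N = -7962 (N = Add(-50, Mul(-1, 7912)) = Add(-50, -7912) = -7962)
Function('D')(y, q) = Add(-151, q, y) (Function('D')(y, q) = Add(Add(q, y), -151) = Add(-151, q, y))
Add(Function('D')(110, -5), Mul(-1, N)) = Add(Add(-151, -5, 110), Mul(-1, -7962)) = Add(-46, 7962) = 7916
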